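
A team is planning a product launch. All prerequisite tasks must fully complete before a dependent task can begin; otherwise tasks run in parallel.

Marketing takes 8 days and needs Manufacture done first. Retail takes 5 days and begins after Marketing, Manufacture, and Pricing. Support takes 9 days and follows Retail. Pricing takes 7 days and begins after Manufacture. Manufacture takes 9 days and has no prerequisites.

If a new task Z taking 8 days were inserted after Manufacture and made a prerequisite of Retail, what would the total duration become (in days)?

Originally the product launch takes 31 days.
With Z inserted, Retail now waits for max(Marketing, Manufacture, Pricing, Z).
New critical path: Manufacture→Z→Retail→Support = 9+8+5+9 = 31 ⇒ 31 days.

31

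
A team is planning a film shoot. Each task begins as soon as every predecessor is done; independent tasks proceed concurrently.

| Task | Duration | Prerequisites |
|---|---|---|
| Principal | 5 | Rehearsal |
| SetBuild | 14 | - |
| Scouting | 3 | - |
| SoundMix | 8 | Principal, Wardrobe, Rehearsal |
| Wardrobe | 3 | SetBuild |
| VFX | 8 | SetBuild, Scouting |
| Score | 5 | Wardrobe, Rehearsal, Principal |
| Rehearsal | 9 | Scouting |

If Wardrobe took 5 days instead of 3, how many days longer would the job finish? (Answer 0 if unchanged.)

Critical path before the change: SetBuild→Wardrobe→SoundMix = 14+3+8 = 25 giving 25 days.
Wardrobe is on the critical path; changing it to 5 makes that path 27 days.
The critical path is still SetBuild→Wardrobe→SoundMix; finish is now 27 days.
Change in finish: 27 − 25 = +2 days.

2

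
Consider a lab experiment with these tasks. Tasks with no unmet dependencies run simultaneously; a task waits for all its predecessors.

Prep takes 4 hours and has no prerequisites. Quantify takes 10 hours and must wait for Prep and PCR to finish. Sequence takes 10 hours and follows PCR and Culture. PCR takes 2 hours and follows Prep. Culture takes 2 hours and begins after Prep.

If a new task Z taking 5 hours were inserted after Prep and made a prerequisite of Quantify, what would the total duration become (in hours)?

Originally the project takes 16 hours.
With Z inserted, Quantify now waits for max(Prep, PCR, Z).
New critical path: Prep→Z→Quantify = 4+5+10 = 19 ⇒ 19 hours.

19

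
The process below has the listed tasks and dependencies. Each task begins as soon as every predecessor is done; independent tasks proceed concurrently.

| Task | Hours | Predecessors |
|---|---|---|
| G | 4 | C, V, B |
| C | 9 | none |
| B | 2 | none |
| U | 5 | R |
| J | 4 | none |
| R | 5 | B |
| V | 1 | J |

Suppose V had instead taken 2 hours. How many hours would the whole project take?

13

Baseline: C→G = 9+4 = 13 → 13 hours.
The longest path through V is only 9 hours, so V has float 4.
That remains the longest chain; total 13 hours.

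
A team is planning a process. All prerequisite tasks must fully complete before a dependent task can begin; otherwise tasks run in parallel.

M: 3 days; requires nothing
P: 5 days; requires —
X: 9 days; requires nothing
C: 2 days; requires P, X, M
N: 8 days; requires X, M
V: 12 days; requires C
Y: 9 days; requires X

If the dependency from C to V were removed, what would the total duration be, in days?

18

Before: longest chain X→C→V = 9+2+12 = 23, finish 23.
Without C→V, V's earliest start moves from 11 to 0.
After: X→Y = 9+9 = 18 → 18 days.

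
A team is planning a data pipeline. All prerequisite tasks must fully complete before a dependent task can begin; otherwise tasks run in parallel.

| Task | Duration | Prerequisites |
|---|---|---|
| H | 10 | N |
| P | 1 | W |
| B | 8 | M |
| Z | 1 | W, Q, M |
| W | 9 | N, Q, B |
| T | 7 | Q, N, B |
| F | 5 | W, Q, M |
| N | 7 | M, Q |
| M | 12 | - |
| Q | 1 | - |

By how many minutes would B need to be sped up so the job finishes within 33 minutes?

Current finish: 34 minutes; target: 33.
B is on every critical path, so each minute cut from B cuts the finish by one (this holds down to a finish of 33).
Need 34 − 33 = 1 minute off B → B becomes 7 minutes, finish becomes 33.

1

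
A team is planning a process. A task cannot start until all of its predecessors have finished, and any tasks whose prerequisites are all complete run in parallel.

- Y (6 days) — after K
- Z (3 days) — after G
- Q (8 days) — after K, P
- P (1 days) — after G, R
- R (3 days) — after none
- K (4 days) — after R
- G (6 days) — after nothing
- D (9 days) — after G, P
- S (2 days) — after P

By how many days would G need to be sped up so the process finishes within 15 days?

Current finish: 16 days; target: 15.
G is on every critical path, so each day cut from G cuts the finish by one (this holds down to a finish of 15).
Need 16 − 15 = 1 day off G → G becomes 5 days, finish becomes 15.

1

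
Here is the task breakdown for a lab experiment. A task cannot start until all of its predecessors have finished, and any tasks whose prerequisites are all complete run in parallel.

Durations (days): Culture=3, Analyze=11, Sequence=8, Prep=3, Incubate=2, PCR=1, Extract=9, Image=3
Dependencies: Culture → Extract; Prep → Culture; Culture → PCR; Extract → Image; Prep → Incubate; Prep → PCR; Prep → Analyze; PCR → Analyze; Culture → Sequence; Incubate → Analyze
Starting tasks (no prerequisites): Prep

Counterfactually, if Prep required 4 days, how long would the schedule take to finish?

19

Critical path before the change: Prep→Culture→Extract→Image = 3+3+9+3 = 18 giving 18 days.
Prep lies on that path, so at 4 days the path becomes 19 days.
No other chain overtakes it, so the finish is 19 days.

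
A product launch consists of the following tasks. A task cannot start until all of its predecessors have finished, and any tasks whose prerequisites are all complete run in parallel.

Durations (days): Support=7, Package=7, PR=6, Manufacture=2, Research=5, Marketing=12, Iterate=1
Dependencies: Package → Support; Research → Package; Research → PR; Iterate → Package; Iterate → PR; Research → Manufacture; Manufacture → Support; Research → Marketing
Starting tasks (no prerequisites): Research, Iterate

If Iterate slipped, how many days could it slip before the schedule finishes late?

4

Research→Package→Support = 5+7+7 = 19 sets the makespan at 19 days.
Longest path through Iterate: 15 days (earliest finish 1, latest finish 5).
So Iterate can slip 5 − 1 = 4 days.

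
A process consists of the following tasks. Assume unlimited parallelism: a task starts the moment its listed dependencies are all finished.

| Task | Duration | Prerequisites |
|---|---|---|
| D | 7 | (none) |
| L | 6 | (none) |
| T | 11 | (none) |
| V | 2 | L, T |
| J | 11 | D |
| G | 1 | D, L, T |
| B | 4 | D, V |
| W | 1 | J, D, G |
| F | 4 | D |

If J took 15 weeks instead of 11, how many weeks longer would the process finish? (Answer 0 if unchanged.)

Baseline: D→J→W = 7+11+1 = 19 → 19 weeks.
J is on the critical path; changing it to 15 makes that path 23 weeks.
The critical path is still D→J→W; finish is now 23 weeks.
Change in finish: 23 − 19 = +4 weeks.

4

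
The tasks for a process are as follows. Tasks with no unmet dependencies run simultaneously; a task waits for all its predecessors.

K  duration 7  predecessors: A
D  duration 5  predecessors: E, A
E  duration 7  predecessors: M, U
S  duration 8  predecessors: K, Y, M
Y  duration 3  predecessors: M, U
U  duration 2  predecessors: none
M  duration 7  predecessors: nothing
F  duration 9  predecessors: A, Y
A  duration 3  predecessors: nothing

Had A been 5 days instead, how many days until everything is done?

20

The binding path is M→Y→F = 7+3+9 = 19; finish at 19 days.
A is off the critical path — its longest chain is 18 days, giving 1 of slack.
Now A→K→S = 5+7+8 = 20 is longest, so the finish becomes 20 days.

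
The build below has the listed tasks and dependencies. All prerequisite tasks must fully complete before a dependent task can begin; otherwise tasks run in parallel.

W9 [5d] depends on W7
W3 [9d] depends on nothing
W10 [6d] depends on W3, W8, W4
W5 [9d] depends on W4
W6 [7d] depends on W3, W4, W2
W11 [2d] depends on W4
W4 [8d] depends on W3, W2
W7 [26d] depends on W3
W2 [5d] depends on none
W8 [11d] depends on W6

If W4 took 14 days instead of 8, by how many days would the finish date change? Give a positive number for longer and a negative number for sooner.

6

The binding path is W3→W4→W6→W8→W10 = 9+8+7+11+6 = 41; finish at 41 days.
W4 is on the critical path; changing it to 14 makes that path 47 days.
The critical path is still W3→W4→W6→W8→W10; finish is now 47 days.
Change in finish: 47 − 41 = +6 days.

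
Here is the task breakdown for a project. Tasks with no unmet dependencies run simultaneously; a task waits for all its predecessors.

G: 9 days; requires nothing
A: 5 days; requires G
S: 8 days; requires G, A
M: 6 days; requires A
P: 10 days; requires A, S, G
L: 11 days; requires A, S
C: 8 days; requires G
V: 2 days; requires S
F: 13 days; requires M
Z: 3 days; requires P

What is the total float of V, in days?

11

G→A→S→P→Z = 9+5+8+10+3 = 35 sets the makespan at 35 days.
V finishes as early as 24 and must finish by 35.
Float = 35 − 24 = 11.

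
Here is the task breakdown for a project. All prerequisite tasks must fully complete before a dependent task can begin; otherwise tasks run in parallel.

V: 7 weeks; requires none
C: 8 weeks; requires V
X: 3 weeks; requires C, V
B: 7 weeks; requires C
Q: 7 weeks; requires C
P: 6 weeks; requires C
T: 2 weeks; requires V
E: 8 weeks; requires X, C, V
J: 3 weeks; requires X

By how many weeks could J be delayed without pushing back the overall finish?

Critical path: V→C→X→E = 7+8+3+8 = 26, so the finish is 26 weeks.
The longest chain containing J totals 21 weeks.
So J can slip 26 − 21 = 5 weeks.

5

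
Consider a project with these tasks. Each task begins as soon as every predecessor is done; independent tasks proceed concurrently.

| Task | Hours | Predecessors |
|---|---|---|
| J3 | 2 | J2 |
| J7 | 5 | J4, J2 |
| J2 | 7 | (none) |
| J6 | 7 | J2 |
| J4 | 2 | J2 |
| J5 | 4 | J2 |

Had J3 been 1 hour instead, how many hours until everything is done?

14

As given, the longest chain is J2→J4→J7 = 7+2+5 = 14, so the finish is 14 hours.
J3 has 5 hours of float (longest path through it is 9).
The critical path is still J2→J4→J7; finish is now 14 hours.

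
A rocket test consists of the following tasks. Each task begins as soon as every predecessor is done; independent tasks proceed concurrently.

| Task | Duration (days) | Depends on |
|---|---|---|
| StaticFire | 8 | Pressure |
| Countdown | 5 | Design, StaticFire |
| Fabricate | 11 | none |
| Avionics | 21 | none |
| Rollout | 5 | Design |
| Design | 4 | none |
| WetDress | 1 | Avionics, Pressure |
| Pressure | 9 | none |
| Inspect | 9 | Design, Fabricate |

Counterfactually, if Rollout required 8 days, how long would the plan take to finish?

Baseline: Avionics→WetDress = 21+1 = 22 → 22 days.
Rollout is off the critical path — its longest chain is 9 days, giving 13 of slack.
No other chain overtakes it, so the finish is 22 days.

22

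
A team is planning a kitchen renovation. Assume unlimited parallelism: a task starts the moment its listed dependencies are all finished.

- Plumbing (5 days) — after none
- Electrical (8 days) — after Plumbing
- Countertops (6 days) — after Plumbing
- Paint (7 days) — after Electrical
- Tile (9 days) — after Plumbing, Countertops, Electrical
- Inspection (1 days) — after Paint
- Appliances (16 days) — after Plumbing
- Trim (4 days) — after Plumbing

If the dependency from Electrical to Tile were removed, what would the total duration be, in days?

Original critical path: Plumbing→Electrical→Tile = 5+8+9 = 22 ⇒ 22 days.
Without Electrical→Tile, Tile's earliest start moves from 13 to 11.
The longest chain is now Plumbing→Electrical→Paint→Inspection = 5+8+7+1 = 21, so the schedule takes 21 days.

21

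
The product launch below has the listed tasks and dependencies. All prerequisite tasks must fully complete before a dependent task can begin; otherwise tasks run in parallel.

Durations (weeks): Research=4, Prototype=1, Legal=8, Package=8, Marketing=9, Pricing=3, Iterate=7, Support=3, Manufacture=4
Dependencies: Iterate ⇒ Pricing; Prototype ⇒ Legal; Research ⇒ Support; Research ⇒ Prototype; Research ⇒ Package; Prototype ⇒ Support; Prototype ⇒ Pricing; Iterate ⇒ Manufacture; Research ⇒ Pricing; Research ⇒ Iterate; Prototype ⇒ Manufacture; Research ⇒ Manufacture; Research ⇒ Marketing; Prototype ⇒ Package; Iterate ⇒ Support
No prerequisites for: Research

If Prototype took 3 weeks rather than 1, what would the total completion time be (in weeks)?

15

The binding path is Research→Iterate→Manufacture = 4+7+4 = 15; finish at 15 weeks.
Prototype is off the critical path — its longest chain is 13 weeks, giving 2 of slack.
The binding chain switches to Research→Prototype→Package = 4+3+8 = 15; finish 15 weeks.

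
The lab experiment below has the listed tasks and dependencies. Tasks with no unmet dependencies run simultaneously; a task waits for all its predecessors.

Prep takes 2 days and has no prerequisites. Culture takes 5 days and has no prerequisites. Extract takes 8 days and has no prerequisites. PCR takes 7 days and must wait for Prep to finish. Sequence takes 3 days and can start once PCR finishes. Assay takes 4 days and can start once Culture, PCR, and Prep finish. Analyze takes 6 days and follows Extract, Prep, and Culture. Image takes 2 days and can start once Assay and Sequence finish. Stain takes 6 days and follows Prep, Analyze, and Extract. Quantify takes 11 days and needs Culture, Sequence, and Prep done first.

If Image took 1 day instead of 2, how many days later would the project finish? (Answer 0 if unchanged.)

As given, the longest chain is Prep→PCR→Sequence→Quantify = 2+7+3+11 = 23, so the finish is 23 days.
The longest path through Image is only 15 days, so Image has float 8.
That remains the longest chain; total 23 days.
Change in finish: 23 − 23 = +0 days.

0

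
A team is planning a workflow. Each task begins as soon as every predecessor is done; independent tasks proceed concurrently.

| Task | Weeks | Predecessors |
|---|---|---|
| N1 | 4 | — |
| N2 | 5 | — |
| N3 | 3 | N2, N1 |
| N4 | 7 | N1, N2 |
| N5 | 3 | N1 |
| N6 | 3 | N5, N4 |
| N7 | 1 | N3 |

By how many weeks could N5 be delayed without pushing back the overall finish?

N2→N4→N6 = 5+7+3 = 15 sets the makespan at 15 weeks.
N5 finishes as early as 7 and must finish by 12.
Float = 15 − 10 = 5.

5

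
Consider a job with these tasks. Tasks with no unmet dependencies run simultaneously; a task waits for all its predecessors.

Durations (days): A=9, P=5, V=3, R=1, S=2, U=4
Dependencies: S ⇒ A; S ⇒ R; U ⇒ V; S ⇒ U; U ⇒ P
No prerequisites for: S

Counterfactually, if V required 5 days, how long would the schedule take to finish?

As given, the longest chain is S→U→P = 2+4+5 = 11, so the finish is 11 days.
V is off the critical path — its longest chain is 9 days, giving 2 of slack.
The critical path is still S→U→P; finish is now 11 days.

11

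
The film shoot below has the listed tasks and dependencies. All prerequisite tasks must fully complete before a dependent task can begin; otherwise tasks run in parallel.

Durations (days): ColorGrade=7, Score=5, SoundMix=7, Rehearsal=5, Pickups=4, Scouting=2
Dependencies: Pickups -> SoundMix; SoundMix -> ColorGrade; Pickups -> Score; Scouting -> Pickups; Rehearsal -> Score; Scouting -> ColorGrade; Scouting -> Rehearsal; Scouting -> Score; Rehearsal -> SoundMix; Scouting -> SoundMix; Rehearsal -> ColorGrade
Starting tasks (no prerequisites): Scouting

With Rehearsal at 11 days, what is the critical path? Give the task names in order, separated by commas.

Actual critical path: Scouting→Rehearsal→SoundMix→ColorGrade = 2+5+7+7 = 21 ⇒ 21 days.
Rehearsal lies on that path, so at 11 days the path becomes 27 days.
No other chain overtakes it, so the finish is 27 days.

Scouting, Rehearsal, SoundMix, ColorGrade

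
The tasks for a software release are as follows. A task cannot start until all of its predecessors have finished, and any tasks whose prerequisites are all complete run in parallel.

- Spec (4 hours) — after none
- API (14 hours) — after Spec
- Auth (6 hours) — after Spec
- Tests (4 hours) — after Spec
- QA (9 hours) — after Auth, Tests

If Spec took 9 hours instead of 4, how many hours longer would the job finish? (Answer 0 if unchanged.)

As given, the longest chain is Spec→Auth→QA = 4+6+9 = 19, so the finish is 19 hours.
Spec is on the critical path; changing it to 9 makes that path 24 hours.
No other chain overtakes it, so the finish is 24 hours.
Change in finish: 24 − 19 = +5 hours.

5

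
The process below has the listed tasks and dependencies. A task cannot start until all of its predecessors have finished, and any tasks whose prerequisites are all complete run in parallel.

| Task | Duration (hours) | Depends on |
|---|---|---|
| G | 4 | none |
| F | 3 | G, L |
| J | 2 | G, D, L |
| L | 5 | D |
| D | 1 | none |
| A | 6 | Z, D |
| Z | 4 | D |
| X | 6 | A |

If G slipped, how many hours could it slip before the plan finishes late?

10

Critical path: D→Z→A→X = 1+4+6+6 = 17, so the finish is 17 hours.
G finishes as early as 4 and must finish by 14.
So G can slip 14 − 4 = 10 hours.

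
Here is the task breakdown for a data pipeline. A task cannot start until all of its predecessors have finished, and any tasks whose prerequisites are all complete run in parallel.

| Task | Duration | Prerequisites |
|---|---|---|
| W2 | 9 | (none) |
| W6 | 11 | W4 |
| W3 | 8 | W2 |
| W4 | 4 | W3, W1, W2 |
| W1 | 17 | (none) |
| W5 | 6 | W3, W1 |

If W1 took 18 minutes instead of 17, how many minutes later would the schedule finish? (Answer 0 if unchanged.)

Critical path before the change: W1→W4→W6 = 17+4+11 = 32 giving 32 minutes.
W1 is on the critical path; changing it to 18 makes that path 33 minutes.
The critical path is still W1→W4→W6; finish is now 33 minutes.
Change in finish: 33 − 32 = +1 minutes.

1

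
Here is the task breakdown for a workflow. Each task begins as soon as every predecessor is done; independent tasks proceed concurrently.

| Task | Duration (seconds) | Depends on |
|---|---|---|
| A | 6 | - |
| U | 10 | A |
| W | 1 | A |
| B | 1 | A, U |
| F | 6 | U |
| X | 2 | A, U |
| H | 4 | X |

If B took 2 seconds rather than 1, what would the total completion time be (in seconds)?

22

Critical path before the change: A→U→F = 6+10+6 = 22 giving 22 seconds.
B is off the critical path — its longest chain is 17 seconds, giving 5 of slack.
The critical path is still A→U→F; finish is now 22 seconds.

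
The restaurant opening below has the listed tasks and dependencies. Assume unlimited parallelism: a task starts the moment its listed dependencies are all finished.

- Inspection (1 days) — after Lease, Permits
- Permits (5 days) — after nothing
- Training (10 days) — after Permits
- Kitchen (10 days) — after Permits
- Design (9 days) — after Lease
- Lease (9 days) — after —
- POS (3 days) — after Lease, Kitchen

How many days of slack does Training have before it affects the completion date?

Critical path: Lease→Design = 9+9 = 18, so the finish is 18 days.
Training finishes as early as 15 and must finish by 18.
So Training can slip 18 − 15 = 3 days.

3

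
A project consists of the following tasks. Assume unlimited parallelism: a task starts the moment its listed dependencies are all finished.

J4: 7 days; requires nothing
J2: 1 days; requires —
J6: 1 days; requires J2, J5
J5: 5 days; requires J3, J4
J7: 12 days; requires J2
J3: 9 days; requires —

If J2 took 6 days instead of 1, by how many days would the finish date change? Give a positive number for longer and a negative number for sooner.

3

As given, the longest chain is J3→J5→J6 = 9+5+1 = 15, so the finish is 15 days.
J2 is off the critical path — its longest chain is 13 days, giving 2 of slack.
The binding chain switches to J2→J7 = 6+12 = 18; finish 18 days.
Change in finish: 18 − 15 = +3 days.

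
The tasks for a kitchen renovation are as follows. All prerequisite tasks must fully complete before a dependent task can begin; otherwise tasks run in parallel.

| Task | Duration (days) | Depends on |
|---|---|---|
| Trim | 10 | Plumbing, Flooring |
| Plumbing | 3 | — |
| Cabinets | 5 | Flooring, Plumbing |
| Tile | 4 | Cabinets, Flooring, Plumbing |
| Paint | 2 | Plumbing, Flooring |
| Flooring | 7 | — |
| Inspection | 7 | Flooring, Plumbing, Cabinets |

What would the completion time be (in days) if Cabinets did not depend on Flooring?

Original critical path: Flooring→Cabinets→Inspection = 7+5+7 = 19 ⇒ 19 days.
Without Flooring→Cabinets, Cabinets's earliest start moves from 7 to 3.
The longest chain is now Flooring→Trim = 7+10 = 17, so the schedule takes 17 days.

17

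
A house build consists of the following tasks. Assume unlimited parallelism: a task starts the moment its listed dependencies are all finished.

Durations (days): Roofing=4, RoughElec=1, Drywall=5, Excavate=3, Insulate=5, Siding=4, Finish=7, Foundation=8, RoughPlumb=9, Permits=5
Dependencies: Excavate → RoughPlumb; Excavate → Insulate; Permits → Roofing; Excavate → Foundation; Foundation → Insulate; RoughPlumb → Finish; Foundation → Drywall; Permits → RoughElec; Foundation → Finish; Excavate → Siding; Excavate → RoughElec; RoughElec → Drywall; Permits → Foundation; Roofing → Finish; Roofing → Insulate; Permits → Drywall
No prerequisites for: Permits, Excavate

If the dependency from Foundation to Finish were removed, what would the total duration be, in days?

Before: longest chain Permits→Foundation→Finish = 5+8+7 = 20, finish 20.
Without Foundation→Finish, Finish's earliest start moves from 13 to 12.
The longest chain is now Excavate→RoughPlumb→Finish = 3+9+7 = 19, so the plan takes 19 days.

19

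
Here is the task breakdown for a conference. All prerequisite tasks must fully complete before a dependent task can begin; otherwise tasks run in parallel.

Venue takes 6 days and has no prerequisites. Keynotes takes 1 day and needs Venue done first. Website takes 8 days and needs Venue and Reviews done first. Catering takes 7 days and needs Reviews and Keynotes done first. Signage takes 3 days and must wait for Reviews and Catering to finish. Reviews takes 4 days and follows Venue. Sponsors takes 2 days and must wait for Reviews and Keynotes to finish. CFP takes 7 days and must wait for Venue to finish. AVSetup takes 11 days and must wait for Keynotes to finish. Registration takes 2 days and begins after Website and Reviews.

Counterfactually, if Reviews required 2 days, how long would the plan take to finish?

18

As given, the longest chain is Venue→Reviews→Website→Registration = 6+4+8+2 = 20, so the finish is 20 days.
Reviews lies on that path, so at 2 days the path becomes 18 days.
The critical path is still Venue→Reviews→Website→Registration; finish is now 18 days.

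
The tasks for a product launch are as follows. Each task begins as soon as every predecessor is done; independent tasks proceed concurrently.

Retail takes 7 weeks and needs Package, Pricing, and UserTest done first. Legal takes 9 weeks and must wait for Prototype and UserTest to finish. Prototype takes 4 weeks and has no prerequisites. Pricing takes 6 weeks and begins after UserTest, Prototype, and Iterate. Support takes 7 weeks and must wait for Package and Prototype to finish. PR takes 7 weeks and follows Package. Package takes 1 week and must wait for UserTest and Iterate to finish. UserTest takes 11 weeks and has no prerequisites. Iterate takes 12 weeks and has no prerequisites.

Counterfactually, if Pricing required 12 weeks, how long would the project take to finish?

31

Critical path before the change: Iterate→Pricing→Retail = 12+6+7 = 25 giving 25 weeks.
Pricing is on the critical path; changing it to 12 makes that path 31 weeks.
No other chain overtakes it, so the finish is 31 weeks.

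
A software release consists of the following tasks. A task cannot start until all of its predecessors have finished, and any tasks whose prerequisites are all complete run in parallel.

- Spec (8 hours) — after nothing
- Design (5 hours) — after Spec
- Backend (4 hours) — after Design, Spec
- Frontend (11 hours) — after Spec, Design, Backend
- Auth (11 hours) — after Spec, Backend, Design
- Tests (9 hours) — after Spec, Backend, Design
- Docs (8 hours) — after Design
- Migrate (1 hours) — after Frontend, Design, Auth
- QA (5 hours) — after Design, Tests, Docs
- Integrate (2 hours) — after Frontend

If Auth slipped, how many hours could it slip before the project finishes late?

Spec→Design→Backend→Tests→QA = 8+5+4+9+5 = 31 sets the makespan at 31 hours.
Auth finishes as early as 28 and must finish by 30.
So Auth can slip 30 − 28 = 2 hours.

2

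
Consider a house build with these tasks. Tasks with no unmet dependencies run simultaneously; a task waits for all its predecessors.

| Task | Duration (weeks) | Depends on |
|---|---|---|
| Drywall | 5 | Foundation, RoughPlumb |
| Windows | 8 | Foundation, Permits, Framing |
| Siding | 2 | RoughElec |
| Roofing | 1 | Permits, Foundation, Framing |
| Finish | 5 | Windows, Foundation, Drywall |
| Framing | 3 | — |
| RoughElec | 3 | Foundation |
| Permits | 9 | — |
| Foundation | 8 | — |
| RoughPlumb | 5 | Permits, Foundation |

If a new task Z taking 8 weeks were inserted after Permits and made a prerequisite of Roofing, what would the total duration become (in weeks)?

Originally the project takes 24 weeks.
With Z inserted, Roofing now waits for max(Permits, Foundation, Framing, Z).
New critical path: Permits→RoughPlumb→Drywall→Finish = 9+5+5+5 = 24 ⇒ 24 weeks.

24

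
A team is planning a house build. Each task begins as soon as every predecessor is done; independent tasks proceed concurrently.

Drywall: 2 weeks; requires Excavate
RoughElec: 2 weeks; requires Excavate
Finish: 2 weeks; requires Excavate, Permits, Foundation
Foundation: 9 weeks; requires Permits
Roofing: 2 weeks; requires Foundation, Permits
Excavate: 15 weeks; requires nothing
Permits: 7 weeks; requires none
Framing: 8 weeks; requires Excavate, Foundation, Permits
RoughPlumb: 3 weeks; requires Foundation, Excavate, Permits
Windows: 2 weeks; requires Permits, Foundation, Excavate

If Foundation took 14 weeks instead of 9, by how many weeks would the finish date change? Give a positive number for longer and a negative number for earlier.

Baseline: Permits→Foundation→Framing = 7+9+8 = 24 → 24 weeks.
Foundation lies on that path, so at 14 weeks the path becomes 29 weeks.
The critical path is still Permits→Foundation→Framing; finish is now 29 weeks.
Change in finish: 29 − 24 = +5 weeks.

5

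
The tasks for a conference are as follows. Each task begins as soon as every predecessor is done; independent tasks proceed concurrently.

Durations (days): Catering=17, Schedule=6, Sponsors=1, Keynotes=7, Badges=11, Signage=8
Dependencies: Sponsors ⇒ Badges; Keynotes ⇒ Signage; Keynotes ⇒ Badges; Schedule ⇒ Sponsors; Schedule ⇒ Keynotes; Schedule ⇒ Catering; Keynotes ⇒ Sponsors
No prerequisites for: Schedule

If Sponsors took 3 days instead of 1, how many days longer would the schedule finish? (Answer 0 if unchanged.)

2

Baseline: Schedule→Keynotes→Sponsors→Badges = 6+7+1+11 = 25 → 25 days.
Sponsors lies on that path, so at 3 days the path becomes 27 days.
No other chain overtakes it, so the finish is 27 days.
Change in finish: 27 − 25 = +2 days.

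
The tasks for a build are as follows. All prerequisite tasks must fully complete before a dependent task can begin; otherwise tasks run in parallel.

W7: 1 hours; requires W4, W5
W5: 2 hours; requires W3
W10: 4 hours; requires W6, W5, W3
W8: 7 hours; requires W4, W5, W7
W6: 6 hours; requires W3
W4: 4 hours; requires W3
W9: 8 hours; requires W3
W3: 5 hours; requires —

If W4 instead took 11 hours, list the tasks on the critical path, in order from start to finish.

Actual critical path: W3→W4→W7→W8 = 5+4+1+7 = 17 ⇒ 17 hours.
W4 lies on that path, so at 11 hours the path becomes 24 hours.
The critical path is still W3→W4→W7→W8; finish is now 24 hours.

W3, W4, W7, W8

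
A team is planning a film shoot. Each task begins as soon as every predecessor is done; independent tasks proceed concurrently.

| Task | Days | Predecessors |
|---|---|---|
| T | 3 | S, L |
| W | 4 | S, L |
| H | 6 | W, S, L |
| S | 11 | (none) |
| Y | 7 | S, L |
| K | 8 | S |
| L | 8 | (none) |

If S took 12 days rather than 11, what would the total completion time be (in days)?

The binding path is S→W→H = 11+4+6 = 21; finish at 21 days.
Since S is critical, the +1 change carries straight to that chain (now 22 days).
That remains the longest chain; total 22 days.

22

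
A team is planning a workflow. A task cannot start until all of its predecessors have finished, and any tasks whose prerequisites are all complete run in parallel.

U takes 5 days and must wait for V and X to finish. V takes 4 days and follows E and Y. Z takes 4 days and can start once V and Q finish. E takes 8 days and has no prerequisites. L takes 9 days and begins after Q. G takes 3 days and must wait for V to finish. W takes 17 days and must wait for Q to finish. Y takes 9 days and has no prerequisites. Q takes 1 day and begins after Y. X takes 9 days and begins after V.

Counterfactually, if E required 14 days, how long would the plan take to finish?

The binding path is Y→Q→W = 9+1+17 = 27; finish at 27 days.
E is off the critical path — its longest chain is 26 days, giving 1 of slack.
New critical path: E→V→X→U = 14+4+9+5 = 32 ⇒ 32 days.

32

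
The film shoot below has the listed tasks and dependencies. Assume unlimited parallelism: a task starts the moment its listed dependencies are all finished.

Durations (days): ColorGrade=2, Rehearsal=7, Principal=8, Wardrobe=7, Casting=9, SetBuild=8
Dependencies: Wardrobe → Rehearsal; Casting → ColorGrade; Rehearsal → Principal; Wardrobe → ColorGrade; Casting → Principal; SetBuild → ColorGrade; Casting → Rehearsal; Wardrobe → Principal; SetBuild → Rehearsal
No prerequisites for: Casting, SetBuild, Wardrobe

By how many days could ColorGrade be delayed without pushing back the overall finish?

13

Casting→Rehearsal→Principal = 9+7+8 = 24 sets the makespan at 24 days.
ColorGrade finishes as early as 11 and must finish by 24.
Float = 24 − 11 = 13.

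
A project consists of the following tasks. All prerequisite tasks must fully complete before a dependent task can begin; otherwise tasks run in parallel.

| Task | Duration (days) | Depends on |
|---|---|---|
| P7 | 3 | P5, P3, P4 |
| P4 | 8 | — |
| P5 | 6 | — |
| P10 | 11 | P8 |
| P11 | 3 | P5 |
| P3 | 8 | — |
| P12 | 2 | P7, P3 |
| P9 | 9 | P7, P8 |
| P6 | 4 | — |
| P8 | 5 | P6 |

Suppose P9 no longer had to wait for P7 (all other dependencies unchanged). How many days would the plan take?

20

Before: longest chain P3→P7→P9 = 8+3+9 = 20, finish 20.
Without P7→P9, P9's earliest start moves from 11 to 9.
New critical path: P6→P8→P10 = 4+5+11 = 20 ⇒ 20 days.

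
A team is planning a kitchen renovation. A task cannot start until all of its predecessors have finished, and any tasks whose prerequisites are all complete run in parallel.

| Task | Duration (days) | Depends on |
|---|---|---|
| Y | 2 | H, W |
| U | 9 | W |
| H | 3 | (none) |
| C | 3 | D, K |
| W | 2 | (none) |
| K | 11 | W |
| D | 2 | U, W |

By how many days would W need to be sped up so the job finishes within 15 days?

1

Current finish: 16 days; target: 15.
W is on every critical path, so each day cut from W cuts the finish by one (this holds down to a finish of 15).
Need 16 − 15 = 1 day off W → W becomes 1 day, finish becomes 15.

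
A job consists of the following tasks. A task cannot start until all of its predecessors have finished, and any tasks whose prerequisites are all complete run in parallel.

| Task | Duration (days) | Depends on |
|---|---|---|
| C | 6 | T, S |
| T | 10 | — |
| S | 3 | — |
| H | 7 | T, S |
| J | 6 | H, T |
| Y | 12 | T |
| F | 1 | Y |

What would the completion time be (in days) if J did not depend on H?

Before: longest chain T→H→J = 10+7+6 = 23, finish 23.
Without H→J, J's earliest start moves from 17 to 10.
The longest chain is now T→Y→F = 10+12+1 = 23, so the schedule takes 23 days.

23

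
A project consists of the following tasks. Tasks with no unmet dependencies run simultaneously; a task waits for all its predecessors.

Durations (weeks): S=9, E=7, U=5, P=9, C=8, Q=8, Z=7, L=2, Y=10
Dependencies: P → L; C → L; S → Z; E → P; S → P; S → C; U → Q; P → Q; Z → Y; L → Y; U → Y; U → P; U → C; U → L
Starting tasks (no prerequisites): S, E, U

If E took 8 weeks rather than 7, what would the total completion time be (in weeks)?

The binding path is S→P→L→Y = 9+9+2+10 = 30; finish at 30 weeks.
E has 2 weeks of float (longest path through it is 28).
The critical path is still S→P→L→Y; finish is now 30 weeks.

30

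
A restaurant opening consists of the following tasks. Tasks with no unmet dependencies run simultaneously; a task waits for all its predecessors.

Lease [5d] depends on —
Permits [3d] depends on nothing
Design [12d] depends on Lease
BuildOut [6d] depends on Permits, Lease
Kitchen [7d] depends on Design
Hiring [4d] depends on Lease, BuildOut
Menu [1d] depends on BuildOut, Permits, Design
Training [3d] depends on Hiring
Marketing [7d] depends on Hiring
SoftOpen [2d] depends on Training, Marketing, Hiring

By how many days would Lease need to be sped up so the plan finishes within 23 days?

Current finish: 24 days; target: 23.
Lease is on every critical path, so each day cut from Lease cuts the finish by one (this holds down to a finish of 22).
Need 24 − 23 = 1 day off Lease → Lease becomes 4 days, finish becomes 23.

1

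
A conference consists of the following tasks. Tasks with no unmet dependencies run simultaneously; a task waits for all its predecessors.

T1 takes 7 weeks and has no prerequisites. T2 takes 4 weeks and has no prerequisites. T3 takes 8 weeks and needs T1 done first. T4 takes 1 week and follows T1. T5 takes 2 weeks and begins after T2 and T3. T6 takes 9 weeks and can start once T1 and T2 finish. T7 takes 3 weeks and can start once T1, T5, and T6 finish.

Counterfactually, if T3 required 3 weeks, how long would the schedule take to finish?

19

As given, the longest chain is T1→T3→T5→T7 = 7+8+2+3 = 20, so the finish is 20 weeks.
T3 is on the critical path; changing it to 3 makes that path 15 weeks.
Now T1→T6→T7 = 7+9+3 = 19 is longest, so the finish becomes 19 weeks.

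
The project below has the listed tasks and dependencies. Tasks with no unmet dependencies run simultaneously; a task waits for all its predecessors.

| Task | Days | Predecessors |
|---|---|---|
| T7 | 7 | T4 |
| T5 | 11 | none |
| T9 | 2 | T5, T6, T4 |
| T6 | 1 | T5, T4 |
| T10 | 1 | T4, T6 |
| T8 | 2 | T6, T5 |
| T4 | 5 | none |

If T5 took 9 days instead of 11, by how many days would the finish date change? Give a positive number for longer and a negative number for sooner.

As given, the longest chain is T5→T6→T8 = 11+1+2 = 14, so the finish is 14 days.
Since T5 is critical, the -2 change carries straight to that chain (now 12 days).
The binding chain switches to T4→T7 = 5+7 = 12; finish 12 days.
Change in finish: 12 − 14 = -2 days.

-2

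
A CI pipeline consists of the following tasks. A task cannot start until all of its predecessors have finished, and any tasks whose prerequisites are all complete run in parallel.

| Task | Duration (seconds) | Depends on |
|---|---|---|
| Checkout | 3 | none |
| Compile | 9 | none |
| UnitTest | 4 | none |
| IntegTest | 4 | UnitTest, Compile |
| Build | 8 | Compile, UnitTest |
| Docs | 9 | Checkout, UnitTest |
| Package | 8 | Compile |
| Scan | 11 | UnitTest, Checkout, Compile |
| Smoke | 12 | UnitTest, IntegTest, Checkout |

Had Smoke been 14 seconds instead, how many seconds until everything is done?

Critical path before the change: Compile→IntegTest→Smoke = 9+4+12 = 25 giving 25 seconds.
Smoke is on the critical path; changing it to 14 makes that path 27 seconds.
No other chain overtakes it, so the finish is 27 seconds.

27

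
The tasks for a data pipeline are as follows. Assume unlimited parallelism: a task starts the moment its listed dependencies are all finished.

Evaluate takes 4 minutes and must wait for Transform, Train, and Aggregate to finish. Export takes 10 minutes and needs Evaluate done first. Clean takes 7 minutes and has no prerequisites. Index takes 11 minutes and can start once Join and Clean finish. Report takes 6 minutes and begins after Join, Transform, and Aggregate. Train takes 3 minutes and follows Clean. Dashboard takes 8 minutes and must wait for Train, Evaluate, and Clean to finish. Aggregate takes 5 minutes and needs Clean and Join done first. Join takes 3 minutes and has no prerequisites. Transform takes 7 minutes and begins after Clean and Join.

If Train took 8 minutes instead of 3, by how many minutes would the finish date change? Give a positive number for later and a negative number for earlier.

Critical path before the change: Clean→Transform→Evaluate→Export = 7+7+4+10 = 28 giving 28 minutes.
The longest path through Train is only 24 minutes, so Train has float 4.
Now Clean→Train→Evaluate→Export = 7+8+4+10 = 29 is longest, so the finish becomes 29 minutes.
Change in finish: 29 − 28 = +1 minutes.

1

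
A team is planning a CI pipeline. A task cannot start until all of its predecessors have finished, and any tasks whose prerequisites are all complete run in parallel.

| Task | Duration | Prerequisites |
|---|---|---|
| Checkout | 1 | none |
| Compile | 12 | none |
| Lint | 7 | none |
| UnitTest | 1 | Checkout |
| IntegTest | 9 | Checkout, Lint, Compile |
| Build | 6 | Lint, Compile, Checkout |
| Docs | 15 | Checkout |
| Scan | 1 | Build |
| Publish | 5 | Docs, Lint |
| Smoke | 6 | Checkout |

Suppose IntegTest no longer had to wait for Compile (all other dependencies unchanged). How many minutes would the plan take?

21

With the dependency in place, Checkout→Docs→Publish = 1+15+5 = 21 sets the finish at 21 minutes.
Without Compile→IntegTest, IntegTest's earliest start moves from 12 to 7.
New critical path: Checkout→Docs→Publish = 1+15+5 = 21 ⇒ 21 minutes.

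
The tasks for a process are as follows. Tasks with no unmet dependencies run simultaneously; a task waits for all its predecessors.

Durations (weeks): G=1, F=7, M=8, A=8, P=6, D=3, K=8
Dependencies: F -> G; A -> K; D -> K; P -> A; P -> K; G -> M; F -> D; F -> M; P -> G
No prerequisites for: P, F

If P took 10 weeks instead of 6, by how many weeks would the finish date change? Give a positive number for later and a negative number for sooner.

Actual critical path: P→A→K = 6+8+8 = 22 ⇒ 22 weeks.
P lies on that path, so at 10 weeks the path becomes 26 weeks.
No other chain overtakes it, so the finish is 26 weeks.
Change in finish: 26 − 22 = +4 weeks.

4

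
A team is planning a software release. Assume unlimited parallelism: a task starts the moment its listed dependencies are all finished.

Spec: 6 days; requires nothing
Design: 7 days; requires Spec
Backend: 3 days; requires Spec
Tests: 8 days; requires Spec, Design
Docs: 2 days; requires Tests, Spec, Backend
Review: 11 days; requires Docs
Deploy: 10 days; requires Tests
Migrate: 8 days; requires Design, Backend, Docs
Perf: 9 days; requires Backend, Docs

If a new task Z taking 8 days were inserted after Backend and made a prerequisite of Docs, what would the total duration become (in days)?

34

Originally the schedule takes 34 days.
With Z inserted, Docs now waits for max(Tests, Spec, Backend, Z).
New critical path: Spec→Design→Tests→Docs→Review = 6+7+8+2+11 = 34 ⇒ 34 days.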